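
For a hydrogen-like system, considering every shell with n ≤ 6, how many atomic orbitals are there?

91

Total orbitals = 1² + 2² + 3² + 4² + 5² + 6² = 91.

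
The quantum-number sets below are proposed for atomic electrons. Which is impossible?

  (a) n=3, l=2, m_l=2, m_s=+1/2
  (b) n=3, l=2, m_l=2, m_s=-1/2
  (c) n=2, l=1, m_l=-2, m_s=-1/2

(c)

(c) has |m_l| = 2 > l = 1, violating −l ≤ m_l ≤ l.
The remaining sets (a), (b) satisfy all four rules.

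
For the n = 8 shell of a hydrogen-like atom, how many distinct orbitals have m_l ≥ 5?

Go through l = 0, …, 7 (the values permitted for n = 8).
Per l-value: l=5 → 1; l=6 → 2; l=7 → 3.
Total orbitals: 1 + 2 + 3 = 6.

6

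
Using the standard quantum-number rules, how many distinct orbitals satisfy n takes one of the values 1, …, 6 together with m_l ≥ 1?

Treat each shell separately and count matching orbitals:
n=2 → 1; n=3 → 3; n=4 → 6; n=5 → 10; n=6 → 15.
Total orbitals: 1 + 3 + 6 + 10 + 15 = 35.

35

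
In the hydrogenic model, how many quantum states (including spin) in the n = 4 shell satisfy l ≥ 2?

24

With n = 4 the allowed l are 0, 1, …, 3.
Contributions: l=2 → 5; l=3 → 7.
Orbitals: 5 + 7 = 12. Each orbital carries two spin states, so 12 × 2 = 24 states.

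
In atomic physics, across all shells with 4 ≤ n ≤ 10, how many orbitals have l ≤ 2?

For each n in the range, tally the orbitals obeying l ≤ 2:
n=4 → 9; n=5 → 9; n=6 → 9; n=7 → 9; n=8 → 9; n=9 → 9; n=10 → 9.
Total orbitals: 9 + 9 + 9 + 9 + 9 + 9 + 9 = 63.

63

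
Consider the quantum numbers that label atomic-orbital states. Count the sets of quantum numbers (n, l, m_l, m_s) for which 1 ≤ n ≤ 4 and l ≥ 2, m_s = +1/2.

17

Work shell by shell — for each n, count the (l, m_l) pairs that satisfy l ≥ 2:
n=3 → 5; n=4 → 12.
Orbitals: 5 + 12 = 17. With m_s fixed to +1/2 there is one state per orbital, so 17 states.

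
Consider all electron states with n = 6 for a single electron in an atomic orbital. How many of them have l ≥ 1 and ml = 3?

Go through l = 0, …, 5 (the values permitted for n = 6).
Contributions: l=3 → 1; l=4 → 1; l=5 → 1.
Orbitals: 1 + 1 + 1 = 3. Each orbital carries two spin states, so 3 × 2 = 6 states.

6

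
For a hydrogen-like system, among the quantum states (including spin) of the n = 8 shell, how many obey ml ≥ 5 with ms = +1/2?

The n = 8 shell has l = 0 through 7; check each.
Per l-value: l=5 → 1; l=6 → 2; l=7 → 3.
Orbitals: 1 + 2 + 3 = 6. With ms fixed to a single value there is one state per orbital, giving 6 states.

6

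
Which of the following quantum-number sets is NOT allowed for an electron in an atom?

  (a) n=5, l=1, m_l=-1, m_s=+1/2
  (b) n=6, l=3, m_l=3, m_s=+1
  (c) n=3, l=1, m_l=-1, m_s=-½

(b) has m_s = +1, but an electron's spin must be ±1/2.
The remaining sets (a), (c) satisfy all four rules.

(b)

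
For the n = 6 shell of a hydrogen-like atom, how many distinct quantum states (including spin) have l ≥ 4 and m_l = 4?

The n = 6 shell has l = 0 through 5; check each.
Contributions: l=4 → 1; l=5 → 1.
Orbitals: 1 + 1 = 2. Each orbital carries two spin states, so 2 × 2 = 4 states.

4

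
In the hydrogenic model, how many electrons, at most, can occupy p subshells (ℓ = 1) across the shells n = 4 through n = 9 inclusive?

36

A p subshell (ℓ = 1) exists for every n ≥ 2, so shells n = 4, 5, 6, 7, 8, 9 each contribute one — 6 subshells.
Since each p subshell holds 2(2·1+1) = 6 electrons, the total is 6 × 6 = 36.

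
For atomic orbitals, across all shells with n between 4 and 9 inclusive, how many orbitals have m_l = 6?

6

Treat each shell separately and count matching orbitals:
n=7 → 1; n=8 → 2; n=9 → 3.
Total orbitals: 1 + 2 + 3 = 6.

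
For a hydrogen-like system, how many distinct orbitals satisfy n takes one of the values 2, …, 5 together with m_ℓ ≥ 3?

Work shell by shell — for each n, count the (ℓ, m_ℓ) pairs that satisfy m_ℓ ≥ 3:
n=4 → 1; n=5 → 3.
Total orbitals: 1 + 3 = 4.

4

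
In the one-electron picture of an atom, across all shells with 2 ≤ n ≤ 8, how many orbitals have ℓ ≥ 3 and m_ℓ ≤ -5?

Per-shell orbital counts meeting the constraint:
n=6 → 1; n=7 → 3; n=8 → 6.
Total orbitals: 1 + 3 + 6 = 10.

10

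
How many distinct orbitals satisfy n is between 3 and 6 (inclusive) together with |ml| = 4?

Per-shell orbital counts meeting the constraint:
n=5 → 2; n=6 → 4.
Total orbitals: 2 + 4 = 6.

6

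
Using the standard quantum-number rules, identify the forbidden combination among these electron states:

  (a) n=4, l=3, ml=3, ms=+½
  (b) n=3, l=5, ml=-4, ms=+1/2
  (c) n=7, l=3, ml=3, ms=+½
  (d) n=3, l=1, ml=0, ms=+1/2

(b) has l = 5 ≥ n = 3, violating 0 ≤ l ≤ n−1.
The remaining sets (a), (c), (d) satisfy all four rules.

(b)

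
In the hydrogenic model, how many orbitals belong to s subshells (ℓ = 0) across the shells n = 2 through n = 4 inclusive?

3

An s subshell (ℓ = 0) exists for every n ≥ 1, so shells n = 2, 3, 4 each contribute one — 3 subshells.
Since each s subshell has 2·0+1 = 1 orbital, the total is 3 × 1 = 3.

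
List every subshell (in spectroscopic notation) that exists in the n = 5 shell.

For n = 5, l runs from 0 to 4. In spectroscopic notation l = 0,1,2,… ↔ s,p,d,f,g,h,i, so the subshells are 5s, 5p, 5d, 5f, 5g.

5s, 5p, 5d, 5f, 5g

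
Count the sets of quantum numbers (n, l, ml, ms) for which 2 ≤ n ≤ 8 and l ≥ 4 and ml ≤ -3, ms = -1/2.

30

For each n in the range, tally the orbitals obeying l ≥ 4 and ml ≤ -3:
n=5 → 2; n=6 → 5; n=7 → 9; n=8 → 14.
Orbitals: 2 + 5 + 9 + 14 = 30. With ms fixed to -1/2 there is one state per orbital, so 30 states.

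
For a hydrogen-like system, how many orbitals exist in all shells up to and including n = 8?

204

Total orbitals = 1² + 2² + 3² + 4² + 5² + 6² + 7² + 8² = 204.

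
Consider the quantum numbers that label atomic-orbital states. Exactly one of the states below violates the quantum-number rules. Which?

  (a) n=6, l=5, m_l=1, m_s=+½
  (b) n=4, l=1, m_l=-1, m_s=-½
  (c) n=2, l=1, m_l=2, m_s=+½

(c) has |m_l| = 2 > l = 1, violating −l ≤ m_l ≤ l.
The remaining sets (a), (b) satisfy all four rules.

(c)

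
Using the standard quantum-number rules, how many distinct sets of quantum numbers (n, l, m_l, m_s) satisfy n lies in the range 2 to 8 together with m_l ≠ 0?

336

Count contributing orbitals for each principal shell:
n=2 → 2; n=3 → 6; n=4 → 12; n=5 → 20; n=6 → 30; n=7 → 42; n=8 → 56.
Orbitals: 2 + 6 + 12 + 20 + 30 + 42 + 56 = 168. Including both spin states (m_s = ±1/2) gives 2 × 168 = 336 states.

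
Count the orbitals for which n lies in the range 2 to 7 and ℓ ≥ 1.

For each n in the range, tally the orbitals obeying ℓ ≥ 1:
n=2 → 3; n=3 → 8; n=4 → 15; n=5 → 24; n=6 → 35; n=7 → 48.
Total orbitals: 3 + 8 + 15 + 24 + 35 + 48 = 133.

133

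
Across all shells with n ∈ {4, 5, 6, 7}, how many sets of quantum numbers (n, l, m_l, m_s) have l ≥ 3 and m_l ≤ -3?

Treat each shell separately and count matching orbitals:
n=4 → 1; n=5 → 3; n=6 → 6; n=7 → 10.
Orbitals: 1 + 3 + 6 + 10 = 20. Including both spin states (m_s = ±1/2) gives 2 × 20 = 40 states.

40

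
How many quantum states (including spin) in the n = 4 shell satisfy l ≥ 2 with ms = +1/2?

12

The n = 4 shell has l = 0 through 3; check each.
Orbitals with l ≥ 2, by l: l=2 → 5; l=3 → 7.
Orbitals: 5 + 7 = 12. With ms fixed to a single value there is one state per orbital, giving 12 states.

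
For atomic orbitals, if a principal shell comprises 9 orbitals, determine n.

n² = 9 ⇒ n = 3.

n = 3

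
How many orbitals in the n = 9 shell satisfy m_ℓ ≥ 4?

For n = 9, ℓ ranges over 0 … 8.
Per ℓ-value: ℓ=4 → 1; ℓ=5 → 2; ℓ=6 → 3; ℓ=7 → 4; ℓ=8 → 5.
Total orbitals: 1 + 2 + 3 + 4 + 5 = 15.

15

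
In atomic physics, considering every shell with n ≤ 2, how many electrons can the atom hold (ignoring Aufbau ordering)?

10

Total orbitals = 1² + 2² = 5. Doubling for spin gives 10 electrons.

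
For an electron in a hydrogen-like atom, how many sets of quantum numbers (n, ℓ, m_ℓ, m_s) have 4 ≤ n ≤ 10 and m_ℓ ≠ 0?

Go shell by shell, enumerating (ℓ, m_ℓ) with m_ℓ ≠ 0:
n=4 → 12; n=5 → 20; n=6 → 30; n=7 → 42; n=8 → 56; n=9 → 72; n=10 → 90.
Orbitals: 12 + 20 + 30 + 42 + 56 + 72 + 90 = 322. Including both spin states (m_s = ±1/2) gives 2 × 322 = 644 states.

644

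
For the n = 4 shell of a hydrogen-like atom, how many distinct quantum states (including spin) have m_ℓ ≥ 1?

Contributions: ℓ=1 → 1; ℓ=2 → 2; ℓ=3 → 3.
Orbitals: 1 + 2 + 3 = 6. Each orbital carries two spin states, so 6 × 2 = 12 states.

12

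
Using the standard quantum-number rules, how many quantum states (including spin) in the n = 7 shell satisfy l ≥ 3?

80

Orbitals with l ≥ 3, by l: l=3 → 7; l=4 → 9; l=5 → 11; l=6 → 13.
Orbitals: 7 + 9 + 11 + 13 = 40. Each orbital carries two spin states, so 40 × 2 = 80 states.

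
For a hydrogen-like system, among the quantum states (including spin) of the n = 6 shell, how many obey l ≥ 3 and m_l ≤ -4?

The n = 6 shell has l = 0 through 5; check each.
The (l, m_l) pairs meeting l ≥ 3 and m_l ≤ -4 give: l=4 → 1; l=5 → 2.
Orbitals: 1 + 2 = 3. Each orbital carries two spin states, so 3 × 2 = 6 states.

6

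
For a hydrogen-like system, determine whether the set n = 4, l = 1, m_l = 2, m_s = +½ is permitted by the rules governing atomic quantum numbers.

Not allowed

The magnetic quantum number must satisfy −l ≤ m_l ≤ l. With l = 1, m_l can only be -1, 0, 1, so m_l = 2 is forbidden.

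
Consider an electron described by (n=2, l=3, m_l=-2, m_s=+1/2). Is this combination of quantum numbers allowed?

The orbital quantum number must satisfy 0 ≤ l ≤ n−1. With n = 2 the allowed l values are 0, 1, so l = 3 is out of range.

Not allowed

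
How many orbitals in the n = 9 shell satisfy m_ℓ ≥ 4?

15

The n = 9 shell has ℓ = 0 through 8; check each.
Orbitals with m_ℓ ≥ 4, by ℓ: ℓ=4 → 1; ℓ=5 → 2; ℓ=6 → 3; ℓ=7 → 4; ℓ=8 → 5.
Total orbitals: 1 + 2 + 3 + 4 + 5 = 15.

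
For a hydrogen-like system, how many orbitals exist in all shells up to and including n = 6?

Total orbitals = 1² + 2² + 3² + 4² + 5² + 6² = 91.

91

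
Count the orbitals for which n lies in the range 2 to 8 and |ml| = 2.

42

Per-shell orbital counts meeting the constraint:
n=3 → 2; n=4 → 4; n=5 → 6; n=6 → 8; n=7 → 10; n=8 → 12.
Total orbitals: 2 + 4 + 6 + 8 + 10 + 12 = 42.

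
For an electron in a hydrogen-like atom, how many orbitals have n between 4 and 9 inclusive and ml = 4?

15

Per-shell orbital counts meeting the constraint:
n=5 → 1; n=6 → 2; n=7 → 3; n=8 → 4; n=9 → 5.
Total orbitals: 1 + 2 + 3 + 4 + 5 = 15.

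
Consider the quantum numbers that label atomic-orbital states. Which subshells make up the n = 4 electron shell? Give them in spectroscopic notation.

For n = 4, ℓ runs from 0 to 3. In spectroscopic notation ℓ = 0,1,2,… ↔ s,p,d,f,g,h,i, so the subshells are 4s, 4p, 4d, 4f.

4s, 4p, 4d, 4f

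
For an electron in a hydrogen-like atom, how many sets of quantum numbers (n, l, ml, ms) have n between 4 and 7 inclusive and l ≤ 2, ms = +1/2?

Treat each shell separately and count matching orbitals:
n=4 → 9; n=5 → 9; n=6 → 9; n=7 → 9.
Orbitals: 9 + 9 + 9 + 9 = 36. With ms fixed to +1/2 there is one state per orbital, so 36 states.

36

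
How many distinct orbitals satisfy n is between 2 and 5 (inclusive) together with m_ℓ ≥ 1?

Go shell by shell, enumerating (ℓ, m_ℓ) with m_ℓ ≥ 1:
n=2 → 1; n=3 → 3; n=4 → 6; n=5 → 10.
Total orbitals: 1 + 3 + 6 + 10 = 20.

20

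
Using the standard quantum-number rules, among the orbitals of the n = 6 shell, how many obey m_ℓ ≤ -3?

Contributions: ℓ=3 → 1; ℓ=4 → 2; ℓ=5 → 3.
Total orbitals: 1 + 2 + 3 = 6.

6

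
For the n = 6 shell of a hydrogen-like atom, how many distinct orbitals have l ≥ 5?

With n = 6 the allowed l are 0, 1, …, 5.
Contributions: l=5 → 11.
Total orbitals: 11.

11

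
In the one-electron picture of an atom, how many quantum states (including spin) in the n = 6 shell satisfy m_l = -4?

Go through l = 0, …, 5 (the values permitted for n = 6).
Orbitals with m_l = -4, by l: l=4 → 1; l=5 → 1.
Orbitals: 1 + 1 = 2. Each orbital carries two spin states, so 2 × 2 = 4 states.

4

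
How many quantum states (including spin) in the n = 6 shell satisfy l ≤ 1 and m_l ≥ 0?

The n = 6 shell has l = 0 through 5; check each.
The (l, m_l) pairs meeting l ≤ 1 and m_l ≥ 0 give: l=0 → 1; l=1 → 2.
Orbitals: 1 + 2 = 3. Each orbital carries two spin states, so 3 × 2 = 6 states.

6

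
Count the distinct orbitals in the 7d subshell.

A subshell has 2l+1 orbitals; with l = 2, that's 5.

5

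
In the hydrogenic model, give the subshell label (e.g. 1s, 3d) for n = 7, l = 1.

l = 1 corresponds to the letter 'p', so the subshell is 7p.

7p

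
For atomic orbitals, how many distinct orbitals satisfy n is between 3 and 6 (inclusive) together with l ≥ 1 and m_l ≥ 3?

10

Work shell by shell — for each n, count the (l, m_l) pairs that satisfy l ≥ 1 and m_l ≥ 3:
n=4 → 1; n=5 → 3; n=6 → 6.
Total orbitals: 1 + 3 + 6 = 10.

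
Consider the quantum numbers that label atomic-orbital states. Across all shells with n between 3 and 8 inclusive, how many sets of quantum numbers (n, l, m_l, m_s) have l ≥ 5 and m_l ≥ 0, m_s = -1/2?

For each n in the range, tally the orbitals obeying l ≥ 5 and m_l ≥ 0:
n=6 → 6; n=7 → 13; n=8 → 21.
Orbitals: 6 + 13 + 21 = 40. With m_s fixed to -1/2 there is one state per orbital, so 40 states.

40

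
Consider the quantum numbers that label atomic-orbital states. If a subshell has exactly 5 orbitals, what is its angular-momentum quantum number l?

2l+1 = 5 gives l = 2.

l = 2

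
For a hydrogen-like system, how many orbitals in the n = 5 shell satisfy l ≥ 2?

21

The n = 5 shell has l = 0 through 4; check each.
Orbitals with l ≥ 2, by l: l=2 → 5; l=3 → 7; l=4 → 9.
Total orbitals: 5 + 7 + 9 = 21.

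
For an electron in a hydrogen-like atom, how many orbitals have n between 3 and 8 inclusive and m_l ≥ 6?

4

Treat each shell separately and count matching orbitals:
n=7 → 1; n=8 → 3.
Total orbitals: 1 + 3 = 4.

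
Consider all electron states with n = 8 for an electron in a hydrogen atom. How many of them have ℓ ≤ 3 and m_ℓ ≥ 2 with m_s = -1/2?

3

The (ℓ, m_ℓ) pairs meeting ℓ ≤ 3 and m_ℓ ≥ 2 give: ℓ=2 → 1; ℓ=3 → 2.
Orbitals: 1 + 2 = 3. With m_s fixed to a single value there is one state per orbital, giving 3 states.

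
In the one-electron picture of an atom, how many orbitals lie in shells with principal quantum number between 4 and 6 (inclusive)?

77

Shell n has n² orbitals: 4²=16 + 5²=25 + 6²=36 = 77 orbitals.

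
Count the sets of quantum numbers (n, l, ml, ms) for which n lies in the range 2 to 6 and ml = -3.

Count contributing orbitals for each principal shell:
n=4 → 1; n=5 → 2; n=6 → 3.
Orbitals: 1 + 2 + 3 = 6. Including both spin states (ms = ±1/2) gives 2 × 6 = 12 states.

12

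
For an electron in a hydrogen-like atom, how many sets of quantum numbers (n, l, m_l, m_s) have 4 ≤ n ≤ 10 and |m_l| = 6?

40

Work shell by shell — for each n, count the (l, m_l) pairs that satisfy |m_l| = 6:
n=7 → 2; n=8 → 4; n=9 → 6; n=10 → 8.
Orbitals: 2 + 4 + 6 + 8 = 20. Including both spin states (m_s = ±1/2) gives 2 × 20 = 40 states.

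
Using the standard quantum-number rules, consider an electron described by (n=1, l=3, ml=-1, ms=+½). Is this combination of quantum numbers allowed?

No

The orbital quantum number must satisfy 0 ≤ l ≤ n−1. With n = 1 the allowed l values are 0, so l = 3 is out of range.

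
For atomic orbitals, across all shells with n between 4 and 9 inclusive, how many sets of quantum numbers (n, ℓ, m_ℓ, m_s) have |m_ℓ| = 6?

24

Go shell by shell, enumerating (ℓ, m_ℓ) with |m_ℓ| = 6:
n=7 → 2; n=8 → 4; n=9 → 6.
Orbitals: 2 + 4 + 6 = 12. Including both spin states (m_s = ±1/2) gives 2 × 12 = 24 states.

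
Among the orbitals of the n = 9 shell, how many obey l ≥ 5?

With n = 9 the allowed l are 0, 1, …, 8.
Orbitals with l ≥ 5, by l: l=5 → 11; l=6 → 13; l=7 → 15; l=8 → 17.
Total orbitals: 11 + 13 + 15 + 17 = 56.

56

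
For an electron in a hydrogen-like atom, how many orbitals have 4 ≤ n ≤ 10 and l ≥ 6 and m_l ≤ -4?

40

Go shell by shell, enumerating (l, m_l) with l ≥ 6 and m_l ≤ -4:
n=7 → 3; n=8 → 7; n=9 → 12; n=10 → 18.
Total orbitals: 3 + 7 + 12 + 18 = 40.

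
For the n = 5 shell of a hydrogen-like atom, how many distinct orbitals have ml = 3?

For n = 5, l ranges over 0 … 4.
The (l, ml) pairs meeting ml = 3 give: l=3 → 1; l=4 → 1.
Total orbitals: 1 + 1 = 2.

2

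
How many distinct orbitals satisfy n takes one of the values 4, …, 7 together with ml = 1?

Treat each shell separately and count matching orbitals:
n=4 → 3; n=5 → 4; n=6 → 5; n=7 → 6.
Total orbitals: 3 + 4 + 5 + 6 = 18.

18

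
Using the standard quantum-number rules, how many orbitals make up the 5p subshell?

A subshell has 2l+1 orbitals; with l = 1, that's 3.

3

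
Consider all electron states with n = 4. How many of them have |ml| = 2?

8

For n = 4, l ranges over 0 … 3.
The (l, ml) pairs meeting |ml| = 2 give: l=2 → 2; l=3 → 2.
Orbitals: 2 + 2 = 4. Each orbital carries two spin states, so 4 × 2 = 8 states.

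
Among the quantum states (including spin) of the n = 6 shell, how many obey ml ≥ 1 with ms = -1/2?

For n = 6, l ranges over 0 … 5.
The (l, ml) pairs meeting ml ≥ 1 give: l=1 → 1; l=2 → 2; l=3 → 3; l=4 → 4; l=5 → 5.
Orbitals: 1 + 2 + 3 + 4 + 5 = 15. With ms fixed to a single value there is one state per orbital, giving 15 states.

15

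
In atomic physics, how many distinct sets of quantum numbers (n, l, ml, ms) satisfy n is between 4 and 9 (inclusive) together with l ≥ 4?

350

Treat each shell separately and count matching orbitals:
n=5 → 9; n=6 → 20; n=7 → 33; n=8 → 48; n=9 → 65.
Orbitals: 9 + 20 + 33 + 48 + 65 = 175. Including both spin states (ms = ±1/2) gives 2 × 175 = 350 states.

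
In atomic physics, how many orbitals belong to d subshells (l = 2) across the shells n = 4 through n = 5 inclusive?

10

A d subshell (l = 2) exists for every n ≥ 3, so shells n = 4, 5 each contribute one — 2 subshells.
Since each d subshell has 2·2+1 = 5 orbitals, the total is 2 × 5 = 10.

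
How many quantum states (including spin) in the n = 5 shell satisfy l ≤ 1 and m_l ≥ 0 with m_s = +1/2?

Go through l = 0, …, 4 (the values permitted for n = 5).
The (l, m_l) pairs meeting l ≤ 1 and m_l ≥ 0 give: l=0 → 1; l=1 → 2.
Orbitals: 1 + 2 = 3. With m_s fixed to a single value there is one state per orbital, giving 3 states.

3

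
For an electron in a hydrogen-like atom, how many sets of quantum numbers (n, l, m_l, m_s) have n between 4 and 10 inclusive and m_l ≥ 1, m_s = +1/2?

161

Treat each shell separately and count matching orbitals:
n=4 → 6; n=5 → 10; n=6 → 15; n=7 → 21; n=8 → 28; n=9 → 36; n=10 → 45.
Orbitals: 6 + 10 + 15 + 21 + 28 + 36 + 45 = 161. With m_s fixed to +1/2 there is one state per orbital, so 161 states.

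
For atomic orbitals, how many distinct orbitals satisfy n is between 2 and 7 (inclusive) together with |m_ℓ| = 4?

Go shell by shell, enumerating (ℓ, m_ℓ) with |m_ℓ| = 4:
n=5 → 2; n=6 → 4; n=7 → 6.
Total orbitals: 2 + 4 + 6 = 12.

12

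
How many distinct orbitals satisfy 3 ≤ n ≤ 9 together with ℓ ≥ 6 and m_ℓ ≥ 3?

Per-shell orbital counts meeting the constraint:
n=7 → 4; n=8 → 9; n=9 → 15.
Total orbitals: 4 + 9 + 15 = 28.

28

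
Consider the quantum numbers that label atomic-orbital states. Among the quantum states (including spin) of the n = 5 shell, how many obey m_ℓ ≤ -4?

Go through ℓ = 0, …, 4 (the values permitted for n = 5).
Per ℓ-value: ℓ=4 → 1.
Orbitals: 1. Each orbital carries two spin states, so 1 × 2 = 2 states.

2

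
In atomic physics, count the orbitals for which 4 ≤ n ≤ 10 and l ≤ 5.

Work shell by shell — for each n, count the (l, ml) pairs that satisfy l ≤ 5:
n=4 → 16; n=5 → 25; n=6 → 36; n=7 → 36; n=8 → 36; n=9 → 36; n=10 → 36.
Total orbitals: 16 + 25 + 36 + 36 + 36 + 36 + 36 = 221.

221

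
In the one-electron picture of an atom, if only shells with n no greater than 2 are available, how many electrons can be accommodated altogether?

Total orbitals = 1² + 2² = 5. Doubling for spin gives 10 electrons.

10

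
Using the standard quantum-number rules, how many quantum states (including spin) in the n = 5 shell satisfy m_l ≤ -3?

6

For n = 5, l ranges over 0 … 4.
Per l-value: l=3 → 1; l=4 → 2.
Orbitals: 1 + 2 = 3. Each orbital carries two spin states, so 3 × 2 = 6 states.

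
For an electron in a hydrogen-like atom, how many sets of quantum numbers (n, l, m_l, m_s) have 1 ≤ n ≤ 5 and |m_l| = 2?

For each n in the range, tally the orbitals obeying |m_l| = 2:
n=3 → 2; n=4 → 4; n=5 → 6.
Orbitals: 2 + 4 + 6 = 12. Including both spin states (m_s = ±1/2) gives 2 × 12 = 24 states.

24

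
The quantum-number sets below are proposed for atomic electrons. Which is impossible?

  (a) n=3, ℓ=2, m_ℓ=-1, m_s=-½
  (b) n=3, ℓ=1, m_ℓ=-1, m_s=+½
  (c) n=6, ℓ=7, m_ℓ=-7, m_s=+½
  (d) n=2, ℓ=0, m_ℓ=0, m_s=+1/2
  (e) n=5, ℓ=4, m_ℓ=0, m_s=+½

(c) has ℓ = 7 ≥ n = 6, violating 0 ≤ ℓ ≤ n−1.
The remaining sets (a), (b), (d), (e) satisfy all four rules.

(c)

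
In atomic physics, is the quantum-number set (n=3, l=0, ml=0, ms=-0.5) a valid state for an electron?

n = 3 is a positive integer. l = 0 satisfies 0 ≤ l ≤ n−1 = 2. ml = 0 lies in the range −l … +l (here 0). ms = -1/2 is one of ±1/2.
All four constraints are satisfied.

Allowed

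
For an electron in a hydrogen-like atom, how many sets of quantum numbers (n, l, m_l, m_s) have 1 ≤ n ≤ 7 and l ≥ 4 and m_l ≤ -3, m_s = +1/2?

16

Per-shell orbital counts meeting the constraint:
n=5 → 2; n=6 → 5; n=7 → 9.
Orbitals: 2 + 5 + 9 = 16. With m_s fixed to +1/2 there is one state per orbital, so 16 states.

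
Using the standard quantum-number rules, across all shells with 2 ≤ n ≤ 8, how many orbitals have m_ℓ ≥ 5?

10

Work shell by shell — for each n, count the (ℓ, m_ℓ) pairs that satisfy m_ℓ ≥ 5:
n=6 → 1; n=7 → 3; n=8 → 6.
Total orbitals: 1 + 3 + 6 = 10.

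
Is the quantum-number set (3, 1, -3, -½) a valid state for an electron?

No

The magnetic quantum number must satisfy −l ≤ ml ≤ l. With l = 1, ml can only be -1, 0, 1, so ml = -3 is forbidden.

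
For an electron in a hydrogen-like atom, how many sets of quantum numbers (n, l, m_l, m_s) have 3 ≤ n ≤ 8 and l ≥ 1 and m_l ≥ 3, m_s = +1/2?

Per-shell orbital counts meeting the constraint:
n=4 → 1; n=5 → 3; n=6 → 6; n=7 → 10; n=8 → 15.
Orbitals: 1 + 3 + 6 + 10 + 15 = 35. With m_s fixed to +1/2 there is one state per orbital, so 35 states.

35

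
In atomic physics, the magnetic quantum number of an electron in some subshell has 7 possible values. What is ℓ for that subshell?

m_ℓ ranges over 2ℓ+1 integers, so 2ℓ+1 = 7 ⇒ ℓ = 3.

ℓ = 3 (f)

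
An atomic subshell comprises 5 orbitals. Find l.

2l+1 = 5 gives l = 2.

l = 2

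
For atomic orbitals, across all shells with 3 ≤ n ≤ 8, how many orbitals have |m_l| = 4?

20

Count contributing orbitals for each principal shell:
n=5 → 2; n=6 → 4; n=7 → 6; n=8 → 8.
Total orbitals: 2 + 4 + 6 + 8 = 20.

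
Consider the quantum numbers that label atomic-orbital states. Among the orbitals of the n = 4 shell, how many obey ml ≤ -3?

With n = 4 the allowed l are 0, 1, …, 3.
Per l-value: l=3 → 1.
Total orbitals: 1.

1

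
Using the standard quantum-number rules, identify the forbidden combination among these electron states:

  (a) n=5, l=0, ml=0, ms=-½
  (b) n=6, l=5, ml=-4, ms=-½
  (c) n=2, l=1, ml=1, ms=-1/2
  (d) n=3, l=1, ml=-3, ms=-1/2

(d)

(d) has |ml| = 3 > l = 1, violating −l ≤ ml ≤ l.
The remaining sets (a), (b), (c) satisfy all four rules.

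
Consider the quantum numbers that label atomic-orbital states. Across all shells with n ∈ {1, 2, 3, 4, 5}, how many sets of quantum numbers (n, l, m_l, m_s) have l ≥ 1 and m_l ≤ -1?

Treat each shell separately and count matching orbitals:
n=2 → 1; n=3 → 3; n=4 → 6; n=5 → 10.
Orbitals: 1 + 3 + 6 + 10 = 20. Including both spin states (m_s = ±1/2) gives 2 × 20 = 40 states.

40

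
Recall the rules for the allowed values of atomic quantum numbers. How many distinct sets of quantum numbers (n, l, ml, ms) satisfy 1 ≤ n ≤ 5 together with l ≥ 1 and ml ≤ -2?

Per-shell orbital counts meeting the constraint:
n=3 → 1; n=4 → 3; n=5 → 6.
Orbitals: 1 + 3 + 6 = 10. Including both spin states (ms = ±1/2) gives 2 × 10 = 20 states.

20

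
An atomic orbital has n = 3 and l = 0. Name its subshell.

3s

l = 0 corresponds to the letter 's', so the subshell is 3s.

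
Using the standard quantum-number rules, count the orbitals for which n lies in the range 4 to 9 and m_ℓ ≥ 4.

For each n in the range, tally the orbitals obeying m_ℓ ≥ 4:
n=5 → 1; n=6 → 3; n=7 → 6; n=8 → 10; n=9 → 15.
Total orbitals: 1 + 3 + 6 + 10 + 15 = 35.

35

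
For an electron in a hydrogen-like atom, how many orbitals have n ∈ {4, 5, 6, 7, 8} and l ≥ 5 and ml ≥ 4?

16

Work shell by shell — for each n, count the (l, ml) pairs that satisfy l ≥ 5 and ml ≥ 4:
n=6 → 2; n=7 → 5; n=8 → 9.
Total orbitals: 2 + 5 + 9 = 16.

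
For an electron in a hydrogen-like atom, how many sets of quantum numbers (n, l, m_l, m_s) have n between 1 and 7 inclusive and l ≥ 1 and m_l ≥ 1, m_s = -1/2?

Count contributing orbitals for each principal shell:
n=2 → 1; n=3 → 3; n=4 → 6; n=5 → 10; n=6 → 15; n=7 → 21.
Orbitals: 1 + 3 + 6 + 10 + 15 + 21 = 56. With m_s fixed to -1/2 there is one state per orbital, so 56 states.

56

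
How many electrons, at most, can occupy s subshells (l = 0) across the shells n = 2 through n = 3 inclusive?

4

An s subshell (l = 0) exists for every n ≥ 1, so shells n = 2, 3 each contribute one — 2 subshells.
Since each s subshell holds 2(2·0+1) = 2 electrons, the total is 2 × 2 = 4.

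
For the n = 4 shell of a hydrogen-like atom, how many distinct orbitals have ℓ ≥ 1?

15

Contributions: ℓ=1 → 3; ℓ=2 → 5; ℓ=3 → 7.
Total orbitals: 3 + 5 + 7 = 15.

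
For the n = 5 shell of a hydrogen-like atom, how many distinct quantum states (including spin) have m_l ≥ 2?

For n = 5, l ranges over 0 … 4.
Contributions: l=2 → 1; l=3 → 2; l=4 → 3.
Orbitals: 1 + 2 + 3 = 6. Each orbital carries two spin states, so 6 × 2 = 12 states.

12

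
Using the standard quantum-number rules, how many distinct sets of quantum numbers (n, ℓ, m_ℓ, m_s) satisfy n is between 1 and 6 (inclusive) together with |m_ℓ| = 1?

Per-shell orbital counts meeting the constraint:
n=2 → 2; n=3 → 4; n=4 → 6; n=5 → 8; n=6 → 10.
Orbitals: 2 + 4 + 6 + 8 + 10 = 30. Including both spin states (m_s = ±1/2) gives 2 × 30 = 60 states.

60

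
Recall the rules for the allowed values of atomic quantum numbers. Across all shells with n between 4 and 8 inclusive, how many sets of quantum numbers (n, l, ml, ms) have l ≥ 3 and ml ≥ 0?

160

Per-shell orbital counts meeting the constraint:
n=4 → 4; n=5 → 9; n=6 → 15; n=7 → 22; n=8 → 30.
Orbitals: 4 + 9 + 15 + 22 + 30 = 80. Including both spin states (ms = ±1/2) gives 2 × 80 = 160 states.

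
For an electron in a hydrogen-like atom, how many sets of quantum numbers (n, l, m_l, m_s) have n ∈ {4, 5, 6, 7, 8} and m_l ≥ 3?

70

For each n in the range, tally the orbitals obeying m_l ≥ 3:
n=4 → 1; n=5 → 3; n=6 → 6; n=7 → 10; n=8 → 15.
Orbitals: 1 + 3 + 6 + 10 + 15 = 35. Including both spin states (m_s = ±1/2) gives 2 × 35 = 70 states.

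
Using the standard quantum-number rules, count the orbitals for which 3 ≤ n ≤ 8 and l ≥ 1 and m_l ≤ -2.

Per-shell orbital counts meeting the constraint:
n=3 → 1; n=4 → 3; n=5 → 6; n=6 → 10; n=7 → 15; n=8 → 21.
Total orbitals: 1 + 3 + 6 + 10 + 15 + 21 = 56.

56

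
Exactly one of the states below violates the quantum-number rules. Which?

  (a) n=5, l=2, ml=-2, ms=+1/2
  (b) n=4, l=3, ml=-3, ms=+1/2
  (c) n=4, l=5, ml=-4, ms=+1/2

(c)

(c) has l = 5 ≥ n = 4, violating 0 ≤ l ≤ n−1.
The remaining sets (a), (b) satisfy all four rules.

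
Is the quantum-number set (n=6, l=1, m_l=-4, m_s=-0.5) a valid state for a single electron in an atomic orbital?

No

The magnetic quantum number must satisfy −l ≤ m_l ≤ l. With l = 1, m_l can only be -1, 0, 1, so m_l = -4 is forbidden.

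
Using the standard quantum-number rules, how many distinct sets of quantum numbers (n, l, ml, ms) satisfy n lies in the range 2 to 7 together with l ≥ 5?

70

Treat each shell separately and count matching orbitals:
n=6 → 11; n=7 → 24.
Orbitals: 11 + 24 = 35. Including both spin states (ms = ±1/2) gives 2 × 35 = 70 states.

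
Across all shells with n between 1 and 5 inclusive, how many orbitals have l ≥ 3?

Treat each shell separately and count matching orbitals:
n=4 → 7; n=5 → 16.
Total orbitals: 7 + 16 = 23.

23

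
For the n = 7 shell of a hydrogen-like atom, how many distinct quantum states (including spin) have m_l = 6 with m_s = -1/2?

1

The (l, m_l) pairs meeting m_l = 6 give: l=6 → 1.
Orbitals: 1. With m_s fixed to a single value there is one state per orbital, giving 1 state.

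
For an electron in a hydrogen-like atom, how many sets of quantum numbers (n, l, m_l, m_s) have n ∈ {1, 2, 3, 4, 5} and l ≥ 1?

For each n in the range, tally the orbitals obeying l ≥ 1:
n=2 → 3; n=3 → 8; n=4 → 15; n=5 → 24.
Orbitals: 3 + 8 + 15 + 24 = 50. Including both spin states (m_s = ±1/2) gives 2 × 50 = 100 states.

100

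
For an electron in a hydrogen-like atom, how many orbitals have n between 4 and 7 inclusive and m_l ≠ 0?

104

Count contributing orbitals for each principal shell:
n=4 → 12; n=5 → 20; n=6 → 30; n=7 → 42.
Total orbitals: 12 + 20 + 30 + 42 = 104.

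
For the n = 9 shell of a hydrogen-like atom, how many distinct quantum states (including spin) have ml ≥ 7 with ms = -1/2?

3

Orbitals with ml ≥ 7, by l: l=7 → 1; l=8 → 2.
Orbitals: 1 + 2 = 3. With ms fixed to a single value there is one state per orbital, giving 3 states.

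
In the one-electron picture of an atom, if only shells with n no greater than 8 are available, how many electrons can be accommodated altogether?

Total orbitals = 1² + 2² + 3² + 4² + 5² + 6² + 7² + 8² = 204. Doubling for spin gives 408 electrons.

408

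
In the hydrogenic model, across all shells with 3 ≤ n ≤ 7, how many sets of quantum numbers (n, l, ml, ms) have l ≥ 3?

Per-shell orbital counts meeting the constraint:
n=4 → 7; n=5 → 16; n=6 → 27; n=7 → 40.
Orbitals: 7 + 16 + 27 + 40 = 90. Including both spin states (ms = ±1/2) gives 2 × 90 = 180 states.

180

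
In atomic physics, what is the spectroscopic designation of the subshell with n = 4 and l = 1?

4p

l = 1 corresponds to the letter 'p', so the subshell is 4p.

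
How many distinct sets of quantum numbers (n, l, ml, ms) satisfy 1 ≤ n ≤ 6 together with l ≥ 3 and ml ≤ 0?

56

Work shell by shell — for each n, count the (l, ml) pairs that satisfy l ≥ 3 and ml ≤ 0:
n=4 → 4; n=5 → 9; n=6 → 15.
Orbitals: 4 + 9 + 15 = 28. Including both spin states (ms = ±1/2) gives 2 × 28 = 56 states.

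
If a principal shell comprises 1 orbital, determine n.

n² = 1 ⇒ n = 1.

n = 1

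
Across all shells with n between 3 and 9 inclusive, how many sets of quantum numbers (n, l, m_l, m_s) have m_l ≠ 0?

476

Treat each shell separately and count matching orbitals:
n=3 → 6; n=4 → 12; n=5 → 20; n=6 → 30; n=7 → 42; n=8 → 56; n=9 → 72.
Orbitals: 6 + 12 + 20 + 30 + 42 + 56 + 72 = 238. Including both spin states (m_s = ±1/2) gives 2 × 238 = 476 states.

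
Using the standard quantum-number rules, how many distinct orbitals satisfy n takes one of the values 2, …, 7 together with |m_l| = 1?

42

Count contributing orbitals for each principal shell:
n=2 → 2; n=3 → 4; n=4 → 6; n=5 → 8; n=6 → 10; n=7 → 12.
Total orbitals: 2 + 4 + 6 + 8 + 10 + 12 = 42.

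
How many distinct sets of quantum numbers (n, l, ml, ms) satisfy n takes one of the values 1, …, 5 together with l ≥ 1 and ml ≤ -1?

For each n in the range, tally the orbitals obeying l ≥ 1 and ml ≤ -1:
n=2 → 1; n=3 → 3; n=4 → 6; n=5 → 10.
Orbitals: 1 + 3 + 6 + 10 = 20. Including both spin states (ms = ±1/2) gives 2 × 20 = 40 states.

40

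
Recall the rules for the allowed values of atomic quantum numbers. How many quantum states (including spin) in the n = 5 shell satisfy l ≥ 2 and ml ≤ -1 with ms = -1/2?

9

The n = 5 shell has l = 0 through 4; check each.
Per l-value: l=2 → 2; l=3 → 3; l=4 → 4.
Orbitals: 2 + 3 + 4 = 9. With ms fixed to a single value there is one state per orbital, giving 9 states.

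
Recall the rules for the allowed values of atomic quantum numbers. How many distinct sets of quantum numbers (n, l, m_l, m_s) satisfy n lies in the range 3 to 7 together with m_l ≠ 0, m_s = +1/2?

Per-shell orbital counts meeting the constraint:
n=3 → 6; n=4 → 12; n=5 → 20; n=6 → 30; n=7 → 42.
Orbitals: 6 + 12 + 20 + 30 + 42 = 110. With m_s fixed to +1/2 there is one state per orbital, so 110 states.

110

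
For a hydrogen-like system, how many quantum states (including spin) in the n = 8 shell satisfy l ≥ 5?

The n = 8 shell has l = 0 through 7; check each.
Per l-value: l=5 → 11; l=6 → 13; l=7 → 15.
Orbitals: 11 + 13 + 15 = 39. Each orbital carries two spin states, so 39 × 2 = 78 states.

78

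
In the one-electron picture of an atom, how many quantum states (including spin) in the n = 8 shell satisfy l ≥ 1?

126

The (l, m_l) pairs meeting l ≥ 1 give: l=1 → 3; l=2 → 5; l=3 → 7; l=4 → 9; l=5 → 11; l=6 → 13; l=7 → 15.
Orbitals: 3 + 5 + 7 + 9 + 11 + 13 + 15 = 63. Each orbital carries two spin states, so 63 × 2 = 126 states.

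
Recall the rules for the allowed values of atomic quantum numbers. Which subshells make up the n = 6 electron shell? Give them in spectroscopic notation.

For n = 6, l runs from 0 to 5. In spectroscopic notation l = 0,1,2,… ↔ s,p,d,f,g,h,i, so the subshells are 6s, 6p, 6d, 6f, 6g, 6h.

6s, 6p, 6d, 6f, 6g, 6h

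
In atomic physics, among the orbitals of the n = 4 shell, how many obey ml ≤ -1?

6

With n = 4 the allowed l are 0, 1, …, 3.
Contributions: l=1 → 1; l=2 → 2; l=3 → 3.
Total orbitals: 1 + 2 + 3 = 6.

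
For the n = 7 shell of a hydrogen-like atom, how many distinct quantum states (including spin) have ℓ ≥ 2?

90

Per ℓ-value: ℓ=2 → 5; ℓ=3 → 7; ℓ=4 → 9; ℓ=5 → 11; ℓ=6 → 13.
Orbitals: 5 + 7 + 9 + 11 + 13 = 45. Each orbital carries two spin states, so 45 × 2 = 90 states.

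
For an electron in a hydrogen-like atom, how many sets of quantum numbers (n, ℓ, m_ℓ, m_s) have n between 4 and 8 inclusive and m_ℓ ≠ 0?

320

Per-shell orbital counts meeting the constraint:
n=4 → 12; n=5 → 20; n=6 → 30; n=7 → 42; n=8 → 56.
Orbitals: 12 + 20 + 30 + 42 + 56 = 160. Including both spin states (m_s = ±1/2) gives 2 × 160 = 320 states.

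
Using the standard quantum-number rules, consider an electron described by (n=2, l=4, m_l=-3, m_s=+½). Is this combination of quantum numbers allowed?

Not allowed

The orbital quantum number must satisfy 0 ≤ l ≤ n−1. With n = 2 the allowed l values are 0, 1, so l = 4 is out of range.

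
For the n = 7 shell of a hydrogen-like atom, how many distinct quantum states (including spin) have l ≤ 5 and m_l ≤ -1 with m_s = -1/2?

With n = 7 the allowed l are 0, 1, …, 6.
Orbitals with l ≤ 5 and m_l ≤ -1, by l: l=1 → 1; l=2 → 2; l=3 → 3; l=4 → 4; l=5 → 5.
Orbitals: 1 + 2 + 3 + 4 + 5 = 15. With m_s fixed to a single value there is one state per orbital, giving 15 states.

15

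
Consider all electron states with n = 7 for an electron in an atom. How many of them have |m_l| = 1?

The (l, m_l) pairs meeting |m_l| = 1 give: l=1 → 2; l=2 → 2; l=3 → 2; l=4 → 2; l=5 → 2; l=6 → 2.
Orbitals: 2 + 2 + 2 + 2 + 2 + 2 = 12. Each orbital carries two spin states, so 12 × 2 = 24 states.

24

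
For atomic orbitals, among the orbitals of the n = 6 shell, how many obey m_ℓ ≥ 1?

Go through ℓ = 0, …, 5 (the values permitted for n = 6).
Orbitals with m_ℓ ≥ 1, by ℓ: ℓ=1 → 1; ℓ=2 → 2; ℓ=3 → 3; ℓ=4 → 4; ℓ=5 → 5.
Total orbitals: 1 + 2 + 3 + 4 + 5 = 15.

15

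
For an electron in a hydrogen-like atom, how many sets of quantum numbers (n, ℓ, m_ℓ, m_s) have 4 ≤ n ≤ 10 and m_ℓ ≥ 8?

8

Go shell by shell, enumerating (ℓ, m_ℓ) with m_ℓ ≥ 8:
n=9 → 1; n=10 → 3.
Orbitals: 1 + 3 = 4. Including both spin states (m_s = ±1/2) gives 2 × 4 = 8 states.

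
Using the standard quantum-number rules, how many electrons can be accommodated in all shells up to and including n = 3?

Total orbitals = 1² + 2² + 3² = 14. Doubling for spin gives 28 electrons.

28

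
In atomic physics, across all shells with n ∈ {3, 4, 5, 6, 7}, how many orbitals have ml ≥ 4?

10

Treat each shell separately and count matching orbitals:
n=5 → 1; n=6 → 3; n=7 → 6.
Total orbitals: 1 + 3 + 6 = 10.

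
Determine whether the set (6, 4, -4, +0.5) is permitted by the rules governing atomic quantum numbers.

Allowed

n = 6 is a positive integer. l = 4 satisfies 0 ≤ l ≤ n−1 = 5. ml = -4 lies in the range −l … +l (here −4 … 4). ms = +1/2 is one of ±1/2.
All four constraints are satisfied.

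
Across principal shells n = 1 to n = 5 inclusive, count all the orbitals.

Shell n has n² orbitals: 1²=1 + 2²=4 + 3²=9 + 4²=16 + 5²=25 = 55 orbitals.

55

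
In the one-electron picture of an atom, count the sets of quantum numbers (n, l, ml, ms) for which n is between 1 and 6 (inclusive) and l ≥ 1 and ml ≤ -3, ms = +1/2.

10

Per-shell orbital counts meeting the constraint:
n=4 → 1; n=5 → 3; n=6 → 6.
Orbitals: 1 + 3 + 6 = 10. With ms fixed to +1/2 there is one state per orbital, so 10 states.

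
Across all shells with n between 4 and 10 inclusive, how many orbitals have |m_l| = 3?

56

Work shell by shell — for each n, count the (l, m_l) pairs that satisfy |m_l| = 3:
n=4 → 2; n=5 → 4; n=6 → 6; n=7 → 8; n=8 → 10; n=9 → 12; n=10 → 14.
Total orbitals: 2 + 4 + 6 + 8 + 10 + 12 + 14 = 56.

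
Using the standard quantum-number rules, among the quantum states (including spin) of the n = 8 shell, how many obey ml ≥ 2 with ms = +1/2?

Orbitals with ml ≥ 2, by l: l=2 → 1; l=3 → 2; l=4 → 3; l=5 → 4; l=6 → 5; l=7 → 6.
Orbitals: 1 + 2 + 3 + 4 + 5 + 6 = 21. With ms fixed to a single value there is one state per orbital, giving 21 states.

21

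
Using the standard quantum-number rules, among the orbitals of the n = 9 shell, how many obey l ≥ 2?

Contributions: l=2 → 5; l=3 → 7; l=4 → 9; l=5 → 11; l=6 → 13; l=7 → 15; l=8 → 17.
Total orbitals: 5 + 7 + 9 + 11 + 13 + 15 + 17 = 77.

77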